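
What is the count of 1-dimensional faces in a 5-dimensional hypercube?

An n-cube has C(n,k)·2^(n-k) k-faces. Here C(5,1)·2^4 = 5·16 = 80.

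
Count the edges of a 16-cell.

Number of 1-faces = 2^(1+1) · C(4,1+1) = 4 · 6 = 24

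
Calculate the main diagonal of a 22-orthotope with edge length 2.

||(2,2,...,2)|| = √(22)·2 ≈ 9.38083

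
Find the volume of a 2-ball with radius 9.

V_2(9) = π^(2/2) · (9)^2 / Γ(2/2 + 1) = 81·π ≈ 254.469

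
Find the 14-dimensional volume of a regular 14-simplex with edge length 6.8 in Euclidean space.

Volume = 6.8^14 · √(15/2^14) / 14! ≈ 0.156874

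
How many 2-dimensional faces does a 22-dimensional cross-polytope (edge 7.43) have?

Each 2-face is the convex hull of 3 vertices, one chosen as ±e_i from each of 3 distinct axes: 2^3·C(22,3) = 12320.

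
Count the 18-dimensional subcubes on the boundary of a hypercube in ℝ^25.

Choose 18 of 25 axes to span the face (C(25,18) = 480700 ways), then fix each of the remaining 7 coordinates at one of its two extreme values (2^7 = 128 ways): 480700·128 = 61529600.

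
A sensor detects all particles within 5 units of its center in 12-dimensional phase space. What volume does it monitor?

Volume = π^{12/2}·(5)^12/Γ(7) = 48828125·π^6/144 ≈ 3.25992e+08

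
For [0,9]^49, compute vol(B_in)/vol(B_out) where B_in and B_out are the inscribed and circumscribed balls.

V_in/V_out = n^(-n/2) = 49^(-49/2) ≈ 3.89221e-42.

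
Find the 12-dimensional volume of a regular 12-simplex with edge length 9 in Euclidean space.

V_12 = √(13) · 9^12 / (12! · 2^(12/2)) ≈ 33.2173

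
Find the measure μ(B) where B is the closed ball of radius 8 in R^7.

V_7(8) = π^(7/2) · (8)^7 / Γ(7/2 + 1) = 33554432·π^3/105 ≈ 9.90855e+06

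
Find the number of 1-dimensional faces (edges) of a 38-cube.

An n-cube has n·2^(n-1) edges. With n = 38: 38·137438953472 = 5222680231936.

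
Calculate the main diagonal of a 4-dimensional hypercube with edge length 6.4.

||(6.4,6.4,...,6.4)|| = √(4)·6.4 = 12.8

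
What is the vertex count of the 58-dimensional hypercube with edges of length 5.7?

Number of vertices = 2^58 = 288230376151711744.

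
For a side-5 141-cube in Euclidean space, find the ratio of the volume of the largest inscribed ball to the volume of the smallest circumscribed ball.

V_in/V_out = n^(-n/2) = 141^(-141/2) ≈ 3.02032e-152.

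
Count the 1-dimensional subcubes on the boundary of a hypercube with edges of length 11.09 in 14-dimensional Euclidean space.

Number of 1-faces = C(14,1) · 2^(14-1) = 14 · 8192 = 114688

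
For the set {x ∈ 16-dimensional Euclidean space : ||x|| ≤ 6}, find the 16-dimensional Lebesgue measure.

V = 2448880128·π^8/35 ≈ 6.63894e+11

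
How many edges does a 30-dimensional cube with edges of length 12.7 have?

Number of 1-faces = C(30,1)·2^(30-1) = 30·536870912 = 16106127360.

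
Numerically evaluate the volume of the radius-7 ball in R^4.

V_4(7) = π^(4/2) · (7)^4 / Γ(4/2 + 1) = 2401·π^2/2 ≈ 11848.5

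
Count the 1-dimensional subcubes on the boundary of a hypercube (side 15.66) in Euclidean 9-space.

Number of 1-faces = C(9,1) · 2^(9-1) = 9 · 256 = 2304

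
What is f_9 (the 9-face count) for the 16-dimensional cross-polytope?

f_9(16-orthoplex) = 2^10 · (16 choose 10) = 8200192.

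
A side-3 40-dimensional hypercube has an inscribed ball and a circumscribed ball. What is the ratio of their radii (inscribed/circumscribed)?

For an n-cube of any side s, the inradius is s/2 and the circumradius is s√n/2, so the ratio is 1/√40 ≈ 0.158114.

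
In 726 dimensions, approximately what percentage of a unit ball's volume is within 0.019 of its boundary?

1 - (1-0.019)^726 ≈ 0.9999991053 ≈ 99.999911%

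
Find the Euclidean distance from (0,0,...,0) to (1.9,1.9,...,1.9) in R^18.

||(1.9,1.9,...,1.9)|| = √(18)·1.9 ≈ 8.06102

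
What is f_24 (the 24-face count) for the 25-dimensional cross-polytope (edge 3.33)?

f_24(25-orthoplex) = 2^25 · (25 choose 25) = 33554432.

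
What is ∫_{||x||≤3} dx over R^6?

The n-ball volume is π^(n/2)·r^n/Γ(n/2+1). With n=6, r=3: V = 243·π^3/2 ≈ 3767.26.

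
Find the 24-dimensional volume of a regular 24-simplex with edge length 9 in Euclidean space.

V_24 = √(25) · 9^24 / (24! · 2^(24/2)) ≈ 0.000156937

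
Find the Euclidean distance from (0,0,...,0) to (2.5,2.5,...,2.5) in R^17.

Diagonal = √17 · 2.5 ≈ 10.3078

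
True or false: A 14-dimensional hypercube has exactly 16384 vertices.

True. The 14-cube has 2^14 = 16384 vertices.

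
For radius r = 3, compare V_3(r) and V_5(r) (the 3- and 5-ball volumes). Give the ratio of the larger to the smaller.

V_3(3) ≈ 113.097, V_5(3) ≈ 1279.1. The 5-ball is larger by a factor of 11.31.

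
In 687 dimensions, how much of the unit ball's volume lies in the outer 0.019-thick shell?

1 - (1-0.019)^687 ≈ 0.9999981094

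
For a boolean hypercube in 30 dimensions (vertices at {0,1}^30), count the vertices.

Number of vertices = 2^30 = 1073741824.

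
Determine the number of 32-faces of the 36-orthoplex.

f_32(36-orthoplex) = 2^33 · (36 choose 33) = 61332132986880.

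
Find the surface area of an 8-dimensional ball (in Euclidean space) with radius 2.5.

The surface area of an n-ball is 2π^(n/2) r^(n-1) / Γ(n/2). For n=8, r=2.5: 78125·π^4/384 ≈ 19817.9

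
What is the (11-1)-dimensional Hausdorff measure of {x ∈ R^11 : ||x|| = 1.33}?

|∂B_11(1.33)| ≈ 358.933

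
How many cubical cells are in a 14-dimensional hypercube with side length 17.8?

Number of 3-faces = C(14,3) · 2^(14-3) = 364 · 2048 = 745472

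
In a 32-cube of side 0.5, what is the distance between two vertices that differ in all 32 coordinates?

||(0.5,0.5,...,0.5)|| = √(32)·0.5 ≈ 2.82843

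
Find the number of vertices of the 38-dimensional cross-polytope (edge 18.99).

Number of vertices = 2n = 76.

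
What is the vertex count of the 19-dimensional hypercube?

Each vertex is a binary string of length 19, so there are 2^19 = 524288.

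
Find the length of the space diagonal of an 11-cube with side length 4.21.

The space diagonal of an n-cube of side s is s√n. Here 4.21·√11 ≈ 13.963.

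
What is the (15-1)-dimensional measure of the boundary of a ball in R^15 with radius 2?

The surface area of an n-ball is 2π^(n/2) r^(n-1) / Γ(n/2). For n=15, r=2: 4194304·π^7/135135 ≈ 93743.5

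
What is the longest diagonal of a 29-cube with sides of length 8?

||(8,8,...,8)|| = √(29)·8 ≈ 43.0813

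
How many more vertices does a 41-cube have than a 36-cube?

The 41-cube has 2^41 = 2199023255552 vertices. The 36-cube has 2^36 = 68719476736 vertices. Difference: 2199023255552 - 68719476736 = 2130303778816.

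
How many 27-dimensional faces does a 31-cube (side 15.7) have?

Choose 27 of 31 axes to span the face (C(31,27) = 31465 ways), then fix each of the remaining 4 coordinates at one of its two extreme values (2^4 = 16 ways): 31465·16 = 503440.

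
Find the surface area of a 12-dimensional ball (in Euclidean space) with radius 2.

The surface area of an n-ball is 2π^(n/2) r^(n-1) / Γ(n/2). For n=12, r=2: 512·π^6/15 ≈ 32815.4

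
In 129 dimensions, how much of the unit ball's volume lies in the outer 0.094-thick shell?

1 - (1-0.094)^129 ≈ 0.9999970519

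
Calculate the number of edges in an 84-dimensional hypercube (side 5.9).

Number of 1-faces = C(84,1)·2^(84-1) = 84·9671406556917033397649408 = 812398150781030805402550272.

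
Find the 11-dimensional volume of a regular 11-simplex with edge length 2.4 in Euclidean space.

V_11 = √(12) · 2.4^11 / (11! · 2^(11/2)) ≈ 2.91806e-05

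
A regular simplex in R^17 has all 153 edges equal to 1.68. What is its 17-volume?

V = (1.68^17 / 17!) · √((17+1) / 2^17) ≈ 2.2288e-13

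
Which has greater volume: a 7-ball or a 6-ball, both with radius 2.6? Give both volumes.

V_7(2.6) ≈ 3794.84. V_6(2.6) ≈ 1596.39. The 7-ball is larger.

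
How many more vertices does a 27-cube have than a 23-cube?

The 27-cube has 2^27 = 134217728 vertices. The 23-cube has 2^23 = 8388608 vertices. Difference: 134217728 - 8388608 = 125829120.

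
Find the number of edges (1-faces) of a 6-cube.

f_1(6-cube) = (6 choose 1) · 2^5 = 192.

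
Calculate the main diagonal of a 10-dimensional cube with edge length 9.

||(9,9,...,9)|| = √(10)·9 ≈ 28.4605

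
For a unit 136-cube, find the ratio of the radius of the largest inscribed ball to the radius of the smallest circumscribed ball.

Ratio = (s/2)/(s√136/2) = 136^(-1/2) ≈ 0.0857493.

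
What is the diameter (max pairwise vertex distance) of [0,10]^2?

Diagonal = √2 · 10 ≈ 14.1421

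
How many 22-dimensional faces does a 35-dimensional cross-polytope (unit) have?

An n-cross-polytope has 2^(k+1)·C(n,k+1) k-faces. Here 2^23·C(35,23) = 8388608·834451800 = 6999889045094400.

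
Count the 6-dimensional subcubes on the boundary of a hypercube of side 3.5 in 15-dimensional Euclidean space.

Choose 6 of 15 axes to span the face (C(15,6) = 5005 ways), then fix each of the remaining 9 coordinates at one of its two extreme values (2^9 = 512 ways): 5005·512 = 2562560.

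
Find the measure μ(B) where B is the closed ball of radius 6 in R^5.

Volume = π^{5/2}·(6)^5/Γ(7/2) = 20736·π^2/5 ≈ 40931.2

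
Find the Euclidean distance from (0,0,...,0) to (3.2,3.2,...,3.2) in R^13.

Diagonal = √13 · 3.2 ≈ 11.5378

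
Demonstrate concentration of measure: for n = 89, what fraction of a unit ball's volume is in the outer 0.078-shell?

1 - (1-0.078)^89 ≈ 0.999274 ≈ 99.93%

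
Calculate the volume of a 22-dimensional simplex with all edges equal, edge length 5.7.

For a regular n-simplex with edge a, V = (a^n / n!)·√((n+1)/2^n). With a=5.7, n=22: V ≈ 8.87185e-08.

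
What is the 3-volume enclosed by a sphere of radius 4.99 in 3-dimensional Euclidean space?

The n-ball volume is π^(n/2)·r^n/Γ(n/2+1). With n=3, r=4.99: V ≈ 520.463.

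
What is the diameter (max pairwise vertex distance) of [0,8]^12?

||(8,8,...,8)|| = √(12)·8 ≈ 27.7128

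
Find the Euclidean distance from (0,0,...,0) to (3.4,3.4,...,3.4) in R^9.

The space diagonal of an n-cube of side s is s√n. Here 3.4·√9 = 10.2.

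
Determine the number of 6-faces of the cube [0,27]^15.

An n-cube has C(n,k)·2^(n-k) k-faces. Here C(15,6)·2^9 = 5005·512 = 2562560.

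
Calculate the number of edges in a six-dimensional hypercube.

An n-cube has n·2^(n-1) edges. With n = 6: 6·32 = 192.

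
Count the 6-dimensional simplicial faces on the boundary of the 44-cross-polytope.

Number of 6-faces = 2^(6+1) · C(44,6+1) = 128 · 38320568 = 4905032704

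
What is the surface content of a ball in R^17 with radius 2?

|∂B_17(2)| = 33554432·π^8/2027025 ≈ 157069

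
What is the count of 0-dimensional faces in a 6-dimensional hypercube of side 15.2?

Number of 0-faces = C(6,0) · 2^(6-0) = 1 · 64 = 64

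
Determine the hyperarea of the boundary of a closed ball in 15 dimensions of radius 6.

The surface area of an n-ball is 2π^(n/2) r^(n-1) / Γ(n/2). For n=15, r=6: 743008370688·π^7/5005 ≈ 4.48372e+11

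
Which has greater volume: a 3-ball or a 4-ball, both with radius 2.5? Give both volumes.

V_3(2.5) ≈ 65.4498. V_4(2.5) ≈ 192.766. The 4-ball is larger.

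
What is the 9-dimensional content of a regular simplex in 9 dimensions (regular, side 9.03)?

Volume = 9.03^9 · √(10/2^9) / 9! ≈ 153.742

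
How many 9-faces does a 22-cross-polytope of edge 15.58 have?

Number of 9-faces = 2^(9+1) · C(22,9+1) = 1024 · 646646 = 662165504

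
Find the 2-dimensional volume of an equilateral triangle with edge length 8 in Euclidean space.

Area = (√3/4) · 8² = 27.7128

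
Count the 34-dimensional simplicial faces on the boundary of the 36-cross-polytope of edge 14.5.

Each 34-face is the convex hull of 35 vertices, one chosen as ±e_i from each of 35 distinct axes: 2^35·C(36,35) = 1236950581248.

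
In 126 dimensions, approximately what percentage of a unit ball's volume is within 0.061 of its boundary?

1 - (1-0.061)^126 ≈ 0.99964 ≈ 99.9640%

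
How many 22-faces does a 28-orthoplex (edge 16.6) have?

Each 22-face is the convex hull of 23 vertices, one chosen as ±e_i from each of 23 distinct axes: 2^23·C(28,23) = 824432394240.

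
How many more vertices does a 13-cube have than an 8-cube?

The 13-cube has 2^13 = 8192 vertices. The 8-cube has 2^8 = 256 vertices. Difference: 8192 - 256 = 7936.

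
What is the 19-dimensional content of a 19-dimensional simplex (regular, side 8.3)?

V = (8.3^19 / 19!) · √((19+1) / 2^19) ≈ 0.0147272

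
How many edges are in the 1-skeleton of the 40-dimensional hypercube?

An n-cube has n·2^(n-1) edges. With n = 40: 40·549755813888 = 21990232555520.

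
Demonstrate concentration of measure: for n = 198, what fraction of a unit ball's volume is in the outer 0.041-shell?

1 - (1-0.041)^198 ≈ 0.999749 ≈ 99.9749%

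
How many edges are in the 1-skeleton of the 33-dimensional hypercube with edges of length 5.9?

Number of 1-faces = C(33,1)·2^(33-1) = 33·4294967296 = 141733920768.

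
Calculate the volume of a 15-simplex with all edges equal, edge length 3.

V_15 = √(16) · 3^15 / (15! · 2^(15/2)) ≈ 2.42468e-07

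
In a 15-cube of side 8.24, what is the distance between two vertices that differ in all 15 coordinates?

d = √(8.24² + 8.24² + ... + 8.24²) [15 terms] = √(15·8.24²) = 8.24√15 ≈ 31.9134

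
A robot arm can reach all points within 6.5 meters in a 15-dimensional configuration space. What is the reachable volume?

V = 3937376385699289·π^7/19958400 ≈ 5.95841e+11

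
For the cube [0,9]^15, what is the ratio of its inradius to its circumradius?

r_in / r_out = (9/2) / (9√15/2) = 1/√15 ≈ 0.258199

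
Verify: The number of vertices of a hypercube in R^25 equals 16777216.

False. The 25-cube has 2^25 = 33554432 vertices.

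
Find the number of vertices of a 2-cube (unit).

The 2-cube has 2^2 = 4 vertices.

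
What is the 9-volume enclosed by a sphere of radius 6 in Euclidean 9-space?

V = 11943936·π^4/35 ≈ 3.32414e+07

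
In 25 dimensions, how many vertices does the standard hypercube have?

Each vertex is a binary string of length 25, so there are 2^25 = 33554432.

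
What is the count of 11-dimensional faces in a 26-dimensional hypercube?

f_11(26-cube) = (26 choose 11) · 2^15 = 253170810880.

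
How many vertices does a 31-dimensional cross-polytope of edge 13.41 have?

An n-cross-polytope has 2n vertices; here n = 31, giving 62.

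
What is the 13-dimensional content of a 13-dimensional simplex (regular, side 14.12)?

Volume = 14.12^13 · √(14/2^13) / 13! ≈ 5887.62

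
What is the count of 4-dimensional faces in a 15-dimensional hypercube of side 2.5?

Number of 4-faces = C(15,4) · 2^(15-4) = 1365 · 2048 = 2795520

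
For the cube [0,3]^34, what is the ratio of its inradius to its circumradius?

r_in = 3/2 (half the side); r_out = 3√34/2 (half the diagonal). Ratio = 1/√34 ≈ 0.171499.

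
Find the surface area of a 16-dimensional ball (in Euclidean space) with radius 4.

|∂B_16(4)| = 134217728·π^8/315 ≈ 4.04295e+09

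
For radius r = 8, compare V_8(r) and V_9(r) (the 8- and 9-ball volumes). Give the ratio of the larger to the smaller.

V_8(8) ≈ 6.80939e+07, V_9(8) ≈ 4.42718e+08. The 9-ball is larger by a factor of 6.502.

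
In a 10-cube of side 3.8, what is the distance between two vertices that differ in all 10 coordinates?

||(3.8,3.8,...,3.8)|| = √(10)·3.8 ≈ 12.0167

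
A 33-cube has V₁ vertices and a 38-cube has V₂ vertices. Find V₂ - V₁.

V₁ = 2^33 = 8589934592. V₂ = 2^38 = 274877906944. V₂ - V₁ = 266287972352.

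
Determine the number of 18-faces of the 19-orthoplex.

f_18(19-orthoplex) = 2^19 · (19 choose 19) = 524288.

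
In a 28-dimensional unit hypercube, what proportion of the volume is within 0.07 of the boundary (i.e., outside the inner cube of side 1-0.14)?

Shell fraction = 1 - (1-0.14)^28 ≈ 0.985346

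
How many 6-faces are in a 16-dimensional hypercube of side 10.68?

An n-cube has C(n,k)·2^(n-k) k-faces. Here C(16,6)·2^10 = 8008·1024 = 8200192.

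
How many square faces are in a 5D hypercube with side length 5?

Choose 2 of 5 axes to span the face (C(5,2) = 10 ways), then fix each of the remaining 3 coordinates at one of its two extreme values (2^3 = 8 ways): 10·8 = 80.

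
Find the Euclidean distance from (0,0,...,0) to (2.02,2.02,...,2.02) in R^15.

d = √(2.02² + 2.02² + ... + 2.02²) [15 terms] = √(15·2.02²) = 2.02√15 ≈ 7.82343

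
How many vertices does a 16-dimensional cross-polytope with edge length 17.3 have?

f_0(16-orthoplex) = 2^1 · (16 choose 1) = 32.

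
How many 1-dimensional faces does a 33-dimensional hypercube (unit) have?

An n-cube has C(n,k)·2^(n-k) k-faces. Here C(33,1)·2^32 = 33·4294967296 = 141733920768.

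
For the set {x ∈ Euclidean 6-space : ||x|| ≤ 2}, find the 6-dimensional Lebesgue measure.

V = 32·π^3/3 ≈ 330.734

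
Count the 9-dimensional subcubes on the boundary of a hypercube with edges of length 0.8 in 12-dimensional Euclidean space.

f_9(12-cube) = (12 choose 9) · 2^3 = 1760.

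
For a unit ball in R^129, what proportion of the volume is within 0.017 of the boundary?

Shell fraction = 1 - (1-0.017)^129 ≈ 0.890503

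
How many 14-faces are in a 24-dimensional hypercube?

An n-cube has C(n,k)·2^(n-k) k-faces. Here C(24,14)·2^10 = 1961256·1024 = 2008326144.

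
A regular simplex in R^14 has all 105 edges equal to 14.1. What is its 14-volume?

V_14 = √(15) · 14.1^14 / (14! · 2^(14/2)) ≈ 4260.84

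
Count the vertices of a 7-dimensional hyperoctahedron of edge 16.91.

The 7-dimensional cross-polytope has 2n = 2·7 = 14 vertices.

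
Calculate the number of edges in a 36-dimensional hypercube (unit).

An n-cube has n·2^(n-1) edges. With n = 36: 36·34359738368 = 1236950581248.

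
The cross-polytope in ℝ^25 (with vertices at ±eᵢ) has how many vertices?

The vertices are ±e_1, ..., ±e_25, so there are 2·25 = 50.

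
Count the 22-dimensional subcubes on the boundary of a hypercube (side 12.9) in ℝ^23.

Choose 22 of 23 axes to span the face (C(23,22) = 23 ways), then fix each of the remaining 1 coordinate at one of its two extreme values (2^1 = 2 ways): 23·2 = 46.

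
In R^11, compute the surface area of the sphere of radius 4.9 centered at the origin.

S = n·V_n(r)/r = 11·V_11(4.9)/4.9 (volume-to-surface relation), giving 1.65371e+08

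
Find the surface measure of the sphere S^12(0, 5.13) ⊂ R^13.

S_13(5.13) = 2·π^(13/2)·(5.13)^12 / Γ(13/2) ≈ 3.93272e+09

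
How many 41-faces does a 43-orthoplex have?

f_41(43-orthoplex) = 2^42 · (43 choose 42) = 189115999977472.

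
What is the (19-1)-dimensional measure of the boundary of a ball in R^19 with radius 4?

The surface area of an n-ball is 2π^(n/2) r^(n-1) / Γ(n/2). For n=19, r=4: 70368744177664·π^9/34459425 ≈ 6.08724e+10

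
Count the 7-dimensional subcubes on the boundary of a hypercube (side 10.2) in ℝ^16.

Choose 7 of 16 axes to span the face (C(16,7) = 11440 ways), then fix each of the remaining 9 coordinates at one of its two extreme values (2^9 = 512 ways): 11440·512 = 5857280.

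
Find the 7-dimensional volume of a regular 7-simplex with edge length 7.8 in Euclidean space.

Volume = 7.8^7 · √(8/2^7) / 7! ≈ 87.1308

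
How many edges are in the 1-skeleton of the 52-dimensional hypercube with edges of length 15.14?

Each of the 2^52 = 4503599627370496 vertices has degree 52; total edges = 52·2^52/2 = 117093590311632896.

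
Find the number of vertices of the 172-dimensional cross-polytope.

The vertices are ±e_1, ..., ±e_172, so there are 2·172 = 344.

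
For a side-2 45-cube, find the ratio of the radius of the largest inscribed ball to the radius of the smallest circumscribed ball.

For an n-cube of any side s, the inradius is s/2 and the circumradius is s√n/2, so the ratio is 1/√45 ≈ 0.149071.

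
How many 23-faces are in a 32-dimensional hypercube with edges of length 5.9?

Choose 23 of 32 axes to span the face (C(32,23) = 28048800 ways), then fix each of the remaining 9 coordinates at one of its two extreme values (2^9 = 512 ways): 28048800·512 = 14360985600.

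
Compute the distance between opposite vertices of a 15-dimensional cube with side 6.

||(6,6,...,6)|| = √(15)·6 ≈ 23.2379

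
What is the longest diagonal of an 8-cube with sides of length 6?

The space diagonal of an n-cube of side s is s√n. Here 6·√8 ≈ 16.9706.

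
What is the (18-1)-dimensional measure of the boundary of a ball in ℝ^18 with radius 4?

S_18(4) = 2·π^(18/2)·(4)^17 / Γ(18/2) = 268435456·π^9/315 ≈ 2.54026e+10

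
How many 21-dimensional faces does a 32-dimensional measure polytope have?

f_21(32-cube) = (32 choose 21) · 2^11 = 264242135040.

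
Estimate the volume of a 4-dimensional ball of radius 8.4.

The n-ball volume is π^(n/2)·r^n/Γ(n/2+1). With n=4, r=8.4: V ≈ 24569.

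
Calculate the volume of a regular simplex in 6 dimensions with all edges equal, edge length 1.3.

Volume = 1.3^6 · √(7/2^6) / 6! ≈ 0.00221711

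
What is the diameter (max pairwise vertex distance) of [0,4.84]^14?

Diagonal = √14 · 4.84 ≈ 18.1096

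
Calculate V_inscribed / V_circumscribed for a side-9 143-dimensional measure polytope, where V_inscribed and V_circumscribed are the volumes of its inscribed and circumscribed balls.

V_in / V_out = (r_in/r_out)^143 = (1/√143)^143 = 143^(-143/2) ≈ 7.8248e-155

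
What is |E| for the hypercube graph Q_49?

The 49-cube has n·2^(n-1) = 49·2^48 = 49·281474976710656 = 13792273858822144 edges.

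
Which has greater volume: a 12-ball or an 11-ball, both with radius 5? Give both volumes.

V_12(5) ≈ 3.25992e+08. V_11(5) ≈ 9.19973e+07. The 12-ball is larger.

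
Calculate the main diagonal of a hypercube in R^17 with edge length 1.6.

The space diagonal of an n-cube of side s is s√n. Here 1.6·√17 ≈ 6.59697.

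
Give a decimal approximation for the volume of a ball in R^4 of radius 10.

V_4(10) = π^(4/2) · (10)^4 / Γ(4/2 + 1) = 5000·π^2 ≈ 49348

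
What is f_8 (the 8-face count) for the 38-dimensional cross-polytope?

Number of 8-faces = 2^(8+1) · C(38,8+1) = 512 · 163011640 = 83461959680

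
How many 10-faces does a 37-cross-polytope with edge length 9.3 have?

An n-cross-polytope has 2^(k+1)·C(n,k+1) k-faces. Here 2^11·C(37,11) = 2048·854992152 = 1751023927296.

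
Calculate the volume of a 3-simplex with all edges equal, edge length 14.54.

Volume = (√2/12) · 14.54³ = 362.265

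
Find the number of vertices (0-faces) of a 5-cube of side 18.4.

Number of 0-faces = C(5,0) · 2^(5-0) = 1 · 32 = 32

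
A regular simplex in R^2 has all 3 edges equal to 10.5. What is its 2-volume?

Area = (√3/4) · 10.5² = 47.7397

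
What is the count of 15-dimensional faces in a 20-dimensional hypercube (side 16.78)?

f_15(20-cube) = (20 choose 15) · 2^5 = 496128.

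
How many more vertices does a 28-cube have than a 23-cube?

The 28-cube has 2^28 = 268435456 vertices. The 23-cube has 2^23 = 8388608 vertices. Difference: 268435456 - 8388608 = 260046848.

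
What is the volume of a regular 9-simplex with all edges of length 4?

V = (4^9 / 9!) · √((9+1) / 2^9) ≈ 0.100958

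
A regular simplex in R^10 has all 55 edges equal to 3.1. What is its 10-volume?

For a regular n-simplex with edge a, V = (a^n / n!)·√((n+1)/2^n). With a=3.1, n=10: V ≈ 0.00234099.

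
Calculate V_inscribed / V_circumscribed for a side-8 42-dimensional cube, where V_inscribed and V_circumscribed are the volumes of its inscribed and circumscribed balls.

Volume scales as r^n, and r_in/r_out = 1/√42, giving (1/√42)^42 ≈ 8.1614e-35.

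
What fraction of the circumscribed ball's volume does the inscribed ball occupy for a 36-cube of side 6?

The radii are 6/2 and 6√36/2, so the volume ratio is (1/√36)^36 = 36^{-36/2} ≈ 9.69516e-29.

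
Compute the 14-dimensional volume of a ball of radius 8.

V = 274877906944·π^7/315 ≈ 2.63559e+12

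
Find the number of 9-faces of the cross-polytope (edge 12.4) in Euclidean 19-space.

f_9(19-orthoplex) = 2^10 · (19 choose 10) = 94595072.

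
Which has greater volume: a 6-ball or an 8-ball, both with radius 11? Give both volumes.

V_6(11) ≈ 9.15492e+06. V_8(11) ≈ 8.70021e+08. The 8-ball is larger.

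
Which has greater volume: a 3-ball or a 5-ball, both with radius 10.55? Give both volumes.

V_3(10.55) ≈ 4918.65. V_5(10.55) ≈ 687956. The 5-ball is larger.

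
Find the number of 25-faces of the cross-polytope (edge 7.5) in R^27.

f_25(27-orthoplex) = 2^26 · (27 choose 26) = 1811939328.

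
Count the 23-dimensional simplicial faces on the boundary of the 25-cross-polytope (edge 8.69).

Each 23-face is the convex hull of 24 vertices, one chosen as ±e_i from each of 24 distinct axes: 2^24·C(25,24) = 419430400.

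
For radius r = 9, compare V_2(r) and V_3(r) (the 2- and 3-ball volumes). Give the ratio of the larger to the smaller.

V_2(9) ≈ 254.469, V_3(9) ≈ 3053.63. The 3-ball is larger by a factor of 12.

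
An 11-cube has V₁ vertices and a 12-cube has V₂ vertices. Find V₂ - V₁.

V₁ = 2^11 = 2048. V₂ = 2^12 = 4096. V₂ - V₁ = 2048.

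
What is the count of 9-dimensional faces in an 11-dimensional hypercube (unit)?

Choose 9 of 11 axes to span the face (C(11,9) = 55 ways), then fix each of the remaining 2 coordinates at one of its two extreme values (2^2 = 4 ways): 55·4 = 220.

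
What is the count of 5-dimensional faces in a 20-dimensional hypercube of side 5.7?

An n-cube has C(n,k)·2^(n-k) k-faces. Here C(20,5)·2^15 = 15504·32768 = 508035072.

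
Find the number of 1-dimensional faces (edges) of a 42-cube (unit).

Each of the 2^42 = 4398046511104 vertices has degree 42; total edges = 42·2^42/2 = 92358976733184.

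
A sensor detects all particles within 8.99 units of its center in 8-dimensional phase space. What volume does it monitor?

The n-ball volume is π^(n/2)·r^n/Γ(n/2+1). With n=8, r=8.99: V ≈ 1.73167e+08.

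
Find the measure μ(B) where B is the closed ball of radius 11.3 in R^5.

V_5(11.3) = π^(5/2) · (11.3)^5 / Γ(5/2 + 1) ≈ 969819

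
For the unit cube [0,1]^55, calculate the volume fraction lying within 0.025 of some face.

1 - (1 - 2·0.025)^55 = 1 - 0.95^55 ≈ 0.940461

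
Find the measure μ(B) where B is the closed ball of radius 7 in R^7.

V_7(7) = π^(7/2) · (7)^7 / Γ(7/2 + 1) = 1882384·π^3/15 ≈ 3.89105e+06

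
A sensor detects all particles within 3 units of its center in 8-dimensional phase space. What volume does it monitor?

V = 2187·π^4/8 ≈ 26629.2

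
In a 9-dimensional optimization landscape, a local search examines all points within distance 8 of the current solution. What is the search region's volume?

The n-ball volume is π^(n/2)·r^n/Γ(n/2+1). With n=9, r=8: V = 4294967296·π^4/945 ≈ 4.42718e+08.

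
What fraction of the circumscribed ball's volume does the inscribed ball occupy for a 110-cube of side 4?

V_in / V_out = (r_in/r_out)^110 = (1/√110)^110 = 110^(-110/2) ≈ 5.28935e-113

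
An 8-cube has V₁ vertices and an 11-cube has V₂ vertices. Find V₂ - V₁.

V₁ = 2^8 = 256. V₂ = 2^11 = 2048. V₂ - V₁ = 1792.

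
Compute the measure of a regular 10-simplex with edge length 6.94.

Volume = 6.94^10 · √(11/2^10) / 10! ≈ 7.40249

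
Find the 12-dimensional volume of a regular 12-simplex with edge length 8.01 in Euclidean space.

V_12 = √(13) · 8.01^12 / (12! · 2^(12/2)) ≈ 8.20436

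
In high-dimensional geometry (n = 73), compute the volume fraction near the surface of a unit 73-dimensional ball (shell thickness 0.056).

1 - (1-0.056)^73 ≈ 0.985108 ≈ 98.51%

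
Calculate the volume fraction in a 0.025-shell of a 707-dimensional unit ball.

1 - (1-0.025)^707 ≈ 0.9999999832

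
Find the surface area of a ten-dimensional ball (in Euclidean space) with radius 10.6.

|∂B_10(10.6)| ≈ 4.30845e+10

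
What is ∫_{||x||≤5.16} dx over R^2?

V_2(5.16) = π^(2/2) · (5.16)^2 / Γ(2/2 + 1) ≈ 83.6468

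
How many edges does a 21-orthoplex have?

Each 1-face is the convex hull of 2 vertices, one chosen as ±e_i from each of 2 distinct axes: 2^2·C(21,2) = 840.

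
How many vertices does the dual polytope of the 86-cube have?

The 86-dimensional cross-polytope has 2n = 2·86 = 172 vertices.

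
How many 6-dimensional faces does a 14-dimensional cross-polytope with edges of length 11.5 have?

An n-cross-polytope has 2^(k+1)·C(n,k+1) k-faces. Here 2^7·C(14,7) = 128·3432 = 439296.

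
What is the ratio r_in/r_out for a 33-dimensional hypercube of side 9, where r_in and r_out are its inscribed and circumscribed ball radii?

For an n-cube of any side s, the inradius is s/2 and the circumradius is s√n/2, so the ratio is 1/√33 ≈ 0.174078.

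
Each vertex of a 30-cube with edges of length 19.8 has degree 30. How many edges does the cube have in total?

Each of the 2^30 = 1073741824 vertices has degree 30; total edges = 30·2^30/2 = 16106127360.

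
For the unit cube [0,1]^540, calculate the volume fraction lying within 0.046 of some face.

1 - (1 - 2·0.046)^540 = 1 - 0.908^540 ≈ 1 - 2.325e-23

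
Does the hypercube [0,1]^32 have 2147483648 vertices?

False. The 32-cube has 2^32 = 4294967296 vertices.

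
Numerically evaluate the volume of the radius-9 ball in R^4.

The n-ball volume is π^(n/2)·r^n/Γ(n/2+1). With n=4, r=9: V = 6561·π^2/2 ≈ 32377.2.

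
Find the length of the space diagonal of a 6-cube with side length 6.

||(6,6,...,6)|| = √(6)·6 ≈ 14.6969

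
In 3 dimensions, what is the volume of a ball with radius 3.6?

The n-ball volume is π^(n/2)·r^n/Γ(n/2+1). With n=3, r=3.6: V ≈ 195.432.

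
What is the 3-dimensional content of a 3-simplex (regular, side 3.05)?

Volume = (√2/12) · 3.05³ = 3.34375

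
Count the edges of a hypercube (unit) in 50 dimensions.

Number of 1-faces = C(50,1)·2^(50-1) = 50·562949953421312 = 28147497671065600.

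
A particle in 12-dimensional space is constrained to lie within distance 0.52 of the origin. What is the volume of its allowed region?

Volume = π^{12/2}·(0.52)^12/Γ(7) ≈ 0.000521924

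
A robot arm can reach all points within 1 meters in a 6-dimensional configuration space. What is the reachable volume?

The n-ball volume is π^(n/2)·r^n/Γ(n/2+1). With n=6, r=1: V = π^3/6 ≈ 5.16771.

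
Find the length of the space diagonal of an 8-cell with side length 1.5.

The space diagonal of an n-cube of side s is s√n. Here 1.5·√4 = 3.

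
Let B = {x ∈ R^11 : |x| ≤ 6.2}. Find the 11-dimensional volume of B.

Volume = π^{11/2}·(6.2)^11/Γ(13/2) ≈ 9.80423e+08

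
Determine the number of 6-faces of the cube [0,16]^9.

An n-cube has C(n,k)·2^(n-k) k-faces. Here C(9,6)·2^3 = 84·8 = 672.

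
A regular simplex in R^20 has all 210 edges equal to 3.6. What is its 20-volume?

V_20 = √(21) · 3.6^20 / (20! · 2^(20/2)) ≈ 2.45887e-10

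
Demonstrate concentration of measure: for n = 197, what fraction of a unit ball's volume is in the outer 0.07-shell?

1 - (1-0.07)^197 ≈ 0.9999993818 ≈ 99.999938%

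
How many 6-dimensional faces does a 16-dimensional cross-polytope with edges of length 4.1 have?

f_6(16-orthoplex) = 2^7 · (16 choose 7) = 1464320.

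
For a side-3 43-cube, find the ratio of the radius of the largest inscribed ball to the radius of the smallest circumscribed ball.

r_in / r_out = (3/2) / (3√43/2) = 1/√43 ≈ 0.152499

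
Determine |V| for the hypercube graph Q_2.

Number of vertices = 2^2 = 4.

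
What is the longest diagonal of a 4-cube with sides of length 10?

The space diagonal of an n-cube of side s is s√n. Here 10·√4 = 20.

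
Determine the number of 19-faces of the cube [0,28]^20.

Choose 19 of 20 axes to span the face (C(20,19) = 20 ways), then fix each of the remaining 1 coordinate at one of its two extreme values (2^1 = 2 ways): 20·2 = 40.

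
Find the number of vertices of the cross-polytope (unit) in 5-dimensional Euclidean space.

An n-cross-polytope has 2^(k+1)·C(n,k+1) k-faces. Here 2^1·C(5,1) = 2·5 = 10.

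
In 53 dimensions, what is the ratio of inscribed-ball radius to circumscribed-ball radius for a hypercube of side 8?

r_in = 8/2 (half the side); r_out = 8√53/2 (half the diagonal). Ratio = 1/√53 ≈ 0.137361.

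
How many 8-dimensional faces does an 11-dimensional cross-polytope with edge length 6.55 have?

f_8(11-orthoplex) = 2^9 · (11 choose 9) = 28160.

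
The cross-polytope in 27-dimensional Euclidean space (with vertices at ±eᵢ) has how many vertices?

Number of vertices = 2n = 54.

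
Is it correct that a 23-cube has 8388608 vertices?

True. The 23-cube has 2^23 = 8388608 vertices.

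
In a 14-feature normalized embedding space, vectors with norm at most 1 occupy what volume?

Volume = π^{14/2}·(1)^14/Γ(8) = π^7/5040 ≈ 0.599265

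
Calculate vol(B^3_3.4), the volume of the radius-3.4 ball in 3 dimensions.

The n-ball volume is π^(n/2)·r^n/Γ(n/2+1). With n=3, r=3.4: V ≈ 164.636.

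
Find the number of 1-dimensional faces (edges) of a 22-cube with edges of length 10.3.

Each of the 2^22 = 4194304 vertices has degree 22; total edges = 22·2^22/2 = 46137344.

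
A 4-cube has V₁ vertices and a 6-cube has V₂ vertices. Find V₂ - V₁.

V₁ = 2^4 = 16. V₂ = 2^6 = 64. V₂ - V₁ = 48.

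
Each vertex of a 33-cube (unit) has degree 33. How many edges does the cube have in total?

Each of the 2^33 = 8589934592 vertices has degree 33; total edges = 33·2^33/2 = 141733920768.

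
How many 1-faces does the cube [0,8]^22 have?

Each of the 2^22 = 4194304 vertices has degree 22; total edges = 22·2^22/2 = 46137344.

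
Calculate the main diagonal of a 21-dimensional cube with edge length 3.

The space diagonal of an n-cube of side s is s√n. Here 3·√21 ≈ 13.7477.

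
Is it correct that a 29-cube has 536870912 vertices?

True. The 29-cube has 2^29 = 536870912 vertices.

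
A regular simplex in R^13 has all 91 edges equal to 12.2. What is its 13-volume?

V = (12.2^13 / 13!) · √((13+1) / 2^13) ≈ 880.575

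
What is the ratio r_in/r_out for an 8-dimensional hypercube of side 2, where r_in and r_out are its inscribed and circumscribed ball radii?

r_in = 2/2 (half the side); r_out = 2√8/2 (half the diagonal). Ratio = 1/√8 ≈ 0.353553.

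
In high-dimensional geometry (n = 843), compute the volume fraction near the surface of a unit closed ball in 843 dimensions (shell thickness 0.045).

1 - (1-0.045)^843 ≈ 1 - 1.389e-17 ≈ 100.000000%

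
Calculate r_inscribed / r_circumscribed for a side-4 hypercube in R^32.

r_in / r_out = (4/2) / (4√32/2) = 1/√32 ≈ 0.176777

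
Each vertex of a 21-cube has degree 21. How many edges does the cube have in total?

An n-cube has n·2^(n-1) edges. With n = 21: 21·1048576 = 22020096.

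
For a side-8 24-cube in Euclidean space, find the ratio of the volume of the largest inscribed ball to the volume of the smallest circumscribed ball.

The radii are 8/2 and 8√24/2, so the volume ratio is (1/√24)^24 = 24^{-24/2} ≈ 2.7382e-17.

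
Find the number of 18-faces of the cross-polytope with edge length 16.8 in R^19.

Each 18-face is the convex hull of 19 vertices, one chosen as ±e_i from each of 19 distinct axes: 2^19·C(19,19) = 524288.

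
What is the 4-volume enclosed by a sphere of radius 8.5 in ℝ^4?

The n-ball volume is π^(n/2)·r^n/Γ(n/2+1). With n=4, r=8.5: V = 83521·π^2/32 ≈ 25760.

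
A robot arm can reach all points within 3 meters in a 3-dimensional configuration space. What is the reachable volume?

Volume = π^{3/2}·(3)^3/Γ(5/2) = 36·π ≈ 113.097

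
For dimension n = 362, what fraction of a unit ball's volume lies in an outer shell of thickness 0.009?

1 - (1-0.009)^362 ≈ 0.962098 ≈ 96.21%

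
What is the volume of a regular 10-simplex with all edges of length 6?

For a regular n-simplex with edge a, V = (a^n / n!)·√((n+1)/2^n). With a=6, n=10: V ≈ 1.72701.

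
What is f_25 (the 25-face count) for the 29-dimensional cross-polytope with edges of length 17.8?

f_25(29-orthoplex) = 2^26 · (29 choose 26) = 245215789056.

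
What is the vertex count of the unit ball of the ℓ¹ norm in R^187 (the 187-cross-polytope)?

Number of vertices = 2n = 374.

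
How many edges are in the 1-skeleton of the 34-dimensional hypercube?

Each of the 2^34 = 17179869184 vertices has degree 34; total edges = 34·2^34/2 = 292057776128.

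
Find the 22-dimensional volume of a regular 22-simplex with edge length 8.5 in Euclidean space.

V = (8.5^22 / 22!) · √((22+1) / 2^22) ≈ 0.000583423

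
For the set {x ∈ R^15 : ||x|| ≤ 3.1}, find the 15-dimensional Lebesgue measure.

The n-ball volume is π^(n/2)·r^n/Γ(n/2+1). With n=15, r=3.1: V ≈ 8.95067e+06.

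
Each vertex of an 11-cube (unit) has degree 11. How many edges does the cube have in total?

Number of 1-faces = C(11,1)·2^(11-1) = 11·1024 = 11264.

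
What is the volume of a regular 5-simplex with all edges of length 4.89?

V = (4.89^5 / 5!) · √((5+1) / 2^5) ≈ 10.0894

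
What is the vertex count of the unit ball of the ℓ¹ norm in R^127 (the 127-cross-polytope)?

Number of vertices = 2n = 254.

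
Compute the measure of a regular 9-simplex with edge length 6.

V_9 = √(10) · 6^9 / (9! · 2^(9/2)) ≈ 3.88118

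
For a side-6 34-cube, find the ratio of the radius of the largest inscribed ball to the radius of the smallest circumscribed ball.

r_in / r_out = (6/2) / (6√34/2) = 1/√34 ≈ 0.171499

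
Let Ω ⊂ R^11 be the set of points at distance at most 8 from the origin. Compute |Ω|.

The n-ball volume is π^(n/2)·r^n/Γ(n/2+1). With n=11, r=8: V = 549755813888·π^5/10395 ≈ 1.61843e+10.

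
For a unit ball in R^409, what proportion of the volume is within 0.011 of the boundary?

V(inner)/V(outer) = ((1-0.011)/1)^409 ≈ 0.01085, so the shell fraction is 0.989154.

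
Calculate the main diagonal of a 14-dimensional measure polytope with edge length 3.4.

Diagonal = √14 · 3.4 ≈ 12.7216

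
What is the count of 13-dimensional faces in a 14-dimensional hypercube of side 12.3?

f_13(14-cube) = (14 choose 13) · 2^1 = 28.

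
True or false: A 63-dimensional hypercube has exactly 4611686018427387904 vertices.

False. The 63-cube has 2^63 = 9223372036854775808 vertices.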